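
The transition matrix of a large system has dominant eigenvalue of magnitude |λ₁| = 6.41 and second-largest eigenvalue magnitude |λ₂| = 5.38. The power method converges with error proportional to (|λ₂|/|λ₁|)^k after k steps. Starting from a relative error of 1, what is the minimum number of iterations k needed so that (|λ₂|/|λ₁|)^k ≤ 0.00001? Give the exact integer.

66

|λ₂/λ₁| = 5.38/6.41 = 0.83931
Need k ≥ ln(0.00001) / ln(0.83931) = -11.5129 / -0.1752 ≈ 65.724
Smallest integer k satisfying the bound: 66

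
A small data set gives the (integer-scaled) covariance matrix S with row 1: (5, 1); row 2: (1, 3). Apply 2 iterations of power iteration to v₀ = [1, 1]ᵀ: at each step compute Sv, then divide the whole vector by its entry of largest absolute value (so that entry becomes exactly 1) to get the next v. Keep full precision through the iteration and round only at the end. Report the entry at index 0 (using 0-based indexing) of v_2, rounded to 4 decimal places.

1.0000

Sv0 = (6.00000, 4.00000); divide by 6.00000 → v1 = (1.00000, 0.66667)
Sv1 = (5.66667, 3.00000); divide by 5.66667 → v2 = (1.00000, 0.52941)
Requested entry of v2: 34/34 = 1.0000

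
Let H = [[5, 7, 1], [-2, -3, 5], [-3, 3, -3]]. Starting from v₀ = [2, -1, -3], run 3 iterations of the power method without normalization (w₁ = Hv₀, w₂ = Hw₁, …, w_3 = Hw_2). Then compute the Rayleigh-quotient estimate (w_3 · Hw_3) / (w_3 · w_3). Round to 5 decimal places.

λ ≈ -2.28377

w1 = Hv₀ = (5·2 + 7·(-1) + 1·(-3); (-2)·2 + (-3)·(-1) + 5·(-3); (-3)·2 + 3·(-1) + (-3)·(-3)) = (0, -16, 0)
w2 = Hw1 = (5·0 + 7·(-16) + 1·0; (-2)·0 + (-3)·(-16) + 5·0; (-3)·0 + 3·(-16) + (-3)·0) = (-112, 48, -48)
w3 = Hw2 = (-272, -160, 624)
Hw3 = (-1856, 4144, -1536)
w3·Hw3 = (-272)·(-1856) + (-160)·4144 + 624·(-1536) = -1116672; w3·w3 = (-272)·(-272) + (-160)·(-160) + 624·624 = 488960
λ ≈ -1116672/488960 = -2.28377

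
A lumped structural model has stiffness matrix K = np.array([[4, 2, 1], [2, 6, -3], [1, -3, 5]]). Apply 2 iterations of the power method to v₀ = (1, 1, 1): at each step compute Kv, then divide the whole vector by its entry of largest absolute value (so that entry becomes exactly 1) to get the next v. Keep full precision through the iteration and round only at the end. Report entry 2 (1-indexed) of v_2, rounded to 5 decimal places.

0.85366

Kv0 = (7.000000, 5.000000, 3.000000); divide by 7.000000 → v1 = (1.000000, 0.714286, 0.428571)
Kv1 = (5.857143, 5.000000, 1.000000); divide by 5.857143 → v2 = (1.000000, 0.853659, 0.170732)
Requested entry of v2: 35/41 = 0.85366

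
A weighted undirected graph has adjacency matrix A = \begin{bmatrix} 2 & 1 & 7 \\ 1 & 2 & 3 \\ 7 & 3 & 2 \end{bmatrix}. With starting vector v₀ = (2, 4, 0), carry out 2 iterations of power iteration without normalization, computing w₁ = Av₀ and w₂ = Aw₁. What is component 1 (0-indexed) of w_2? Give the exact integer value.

106

w1 = Av₀ = (8, 10, 26)
w2 = Aw1 = (208, 106, 138)
The requested component of w2 is 106.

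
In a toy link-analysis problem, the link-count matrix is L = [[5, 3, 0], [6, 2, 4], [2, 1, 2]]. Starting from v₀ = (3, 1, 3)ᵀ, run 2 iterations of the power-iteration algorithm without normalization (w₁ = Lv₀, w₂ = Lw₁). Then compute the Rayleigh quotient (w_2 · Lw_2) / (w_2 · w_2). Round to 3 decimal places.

λ ≈ 8.613

w1 = Lv₀ = (18, 32, 13)
w2 = Lw1 = (186, 224, 94)
Lw2 = (1602, 1940, 784)
w2·Lw2 = 186·1602 + 224·1940 + 94·784 = 806228; w2·w2 = 186·186 + 224·224 + 94·94 = 93608
λ ≈ 806228/93608 = 8.613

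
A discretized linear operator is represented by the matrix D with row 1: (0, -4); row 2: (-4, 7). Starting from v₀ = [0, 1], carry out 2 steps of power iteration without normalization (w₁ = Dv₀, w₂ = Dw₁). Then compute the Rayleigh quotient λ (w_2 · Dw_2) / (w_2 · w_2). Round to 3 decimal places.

w1 = Dv₀ = (-4, 7)
w2 = Dw1 = (-28, 65)
Dw2 = (-260, 567)
w2·Dw2 = (-28)·(-260) + 65·567 = 44135; w2·w2 = (-28)·(-28) + 65·65 = 5009
λ ≈ 44135/5009 = 8.811

λ ≈ 8.811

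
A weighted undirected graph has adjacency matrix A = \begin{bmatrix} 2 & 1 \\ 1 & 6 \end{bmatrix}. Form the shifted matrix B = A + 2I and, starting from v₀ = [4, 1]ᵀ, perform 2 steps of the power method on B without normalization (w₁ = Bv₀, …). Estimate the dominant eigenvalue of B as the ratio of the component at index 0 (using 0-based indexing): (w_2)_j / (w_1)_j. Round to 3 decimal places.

μ ≈ 4.706

B = A + 2I has rows (4, 1); (1, 8)
w1 = Bv₀ = (17, 12)
w2 = Bw1 = (80, 113)
Ratio: 80/17 = 4.706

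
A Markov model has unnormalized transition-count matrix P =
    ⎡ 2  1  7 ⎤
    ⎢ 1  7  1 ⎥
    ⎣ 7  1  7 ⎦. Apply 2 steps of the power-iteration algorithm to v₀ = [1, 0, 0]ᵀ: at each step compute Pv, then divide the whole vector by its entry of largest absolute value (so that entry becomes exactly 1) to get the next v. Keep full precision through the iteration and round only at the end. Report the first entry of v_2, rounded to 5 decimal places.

0.84375

Pv0 = (2.000000, 1.000000, 7.000000); divide by 7.000000 → v1 = (0.285714, 0.142857, 1.000000)
Pv1 = (7.714286, 2.285714, 9.142857); divide by 9.142857 → v2 = (0.843750, 0.250000, 1.000000)
Requested entry of v2: 54/64 = 0.84375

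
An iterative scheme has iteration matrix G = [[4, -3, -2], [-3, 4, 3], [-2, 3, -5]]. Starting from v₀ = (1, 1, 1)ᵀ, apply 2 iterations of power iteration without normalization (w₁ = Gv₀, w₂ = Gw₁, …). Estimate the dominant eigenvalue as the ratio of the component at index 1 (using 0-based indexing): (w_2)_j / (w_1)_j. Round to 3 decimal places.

w1 = Gv₀ = (4·1 + (-3)·1 + (-2)·1; (-3)·1 + 4·1 + 3·1; (-2)·1 + 3·1 + (-5)·1) = (-1, 4, -4)
w2 = Gw1 = (4·(-1) + (-3)·4 + (-2)·(-4); (-3)·(-1) + 4·4 + 3·(-4); (-2)·(-1) + 3·4 + (-5)·(-4)) = (-8, 7, 34)
Ratio at component: 7 / 4 = 1.750

1.750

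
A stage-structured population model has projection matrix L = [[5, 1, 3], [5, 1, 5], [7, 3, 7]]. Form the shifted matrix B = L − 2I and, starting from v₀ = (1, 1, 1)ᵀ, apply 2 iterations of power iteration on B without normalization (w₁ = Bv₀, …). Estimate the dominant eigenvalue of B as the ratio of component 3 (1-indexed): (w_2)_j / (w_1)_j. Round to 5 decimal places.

B = L − 2I has rows (3, 1, 3); (5, -1, 5); (7, 3, 5)
w1 = Bv₀ = (3·1 + 1·1 + 3·1; 5·1 + (-1)·1 + 5·1; 7·1 + 3·1 + 5·1) = (7, 9, 15)
w2 = Bw1 = (3·7 + 1·9 + 3·15; 5·7 + (-1)·9 + 5·15; 7·7 + 3·9 + 5·15) = (75, 101, 151)
Ratio: 151/15 = 10.06667

μ ≈ 10.06667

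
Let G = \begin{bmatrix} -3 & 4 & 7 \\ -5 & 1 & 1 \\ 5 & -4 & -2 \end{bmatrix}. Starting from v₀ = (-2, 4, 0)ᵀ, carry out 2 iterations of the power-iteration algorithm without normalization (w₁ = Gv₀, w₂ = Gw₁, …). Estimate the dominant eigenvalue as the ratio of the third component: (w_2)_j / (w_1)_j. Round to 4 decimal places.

w1 = Gv₀ = ((-3)·(-2) + 4·4 + 7·0; (-5)·(-2) + 1·4 + 1·0; 5·(-2) + (-4)·4 + (-2)·0) = (22, 14, -26)
w2 = Gw1 = ((-3)·22 + 4·14 + 7·(-26); (-5)·22 + 1·14 + 1·(-26); 5·22 + (-4)·14 + (-2)·(-26)) = (-192, -122, 106)
Ratio at component: 106 / -26 = -4.0769

λ ≈ -4.0769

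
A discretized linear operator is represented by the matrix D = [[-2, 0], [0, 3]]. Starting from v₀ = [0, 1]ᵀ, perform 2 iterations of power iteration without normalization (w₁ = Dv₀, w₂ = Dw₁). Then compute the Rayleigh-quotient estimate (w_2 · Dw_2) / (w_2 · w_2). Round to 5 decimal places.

w1 = Dv₀ = ((-2)·0 + 0·1; 0·0 + 3·1) = (0, 3)
w2 = Dw1 = ((-2)·0 + 0·3; 0·0 + 3·3) = (0, 9)
Dw2 = (0, 27)
w2·Dw2 = 0·0 + 9·27 = 243; w2·w2 = 0·0 + 9·9 = 81
λ ≈ 243/81 = 3.00000

3.00000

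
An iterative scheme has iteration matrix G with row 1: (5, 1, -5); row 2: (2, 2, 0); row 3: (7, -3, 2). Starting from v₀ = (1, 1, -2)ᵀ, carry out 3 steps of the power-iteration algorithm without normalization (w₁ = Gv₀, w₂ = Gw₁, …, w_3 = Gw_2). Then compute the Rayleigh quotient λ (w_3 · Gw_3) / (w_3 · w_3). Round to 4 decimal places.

λ ≈ 0.8703

w1 = Gv₀ = (5·1 + 1·1 + (-5)·(-2); 2·1 + 2·1 + 0·(-2); 7·1 + (-3)·1 + 2·(-2)) = (16, 4, 0)
w2 = Gw1 = (5·16 + 1·4 + (-5)·0; 2·16 + 2·4 + 0·0; 7·16 + (-3)·4 + 2·0) = (84, 40, 100)
w3 = Gw2 = (-40, 248, 668)
Gw3 = (-3292, 416, 312)
w3·Gw3 = (-40)·(-3292) + 248·416 + 668·312 = 443264; w3·w3 = (-40)·(-40) + 248·248 + 668·668 = 509328
λ ≈ 443264/509328 = 0.8703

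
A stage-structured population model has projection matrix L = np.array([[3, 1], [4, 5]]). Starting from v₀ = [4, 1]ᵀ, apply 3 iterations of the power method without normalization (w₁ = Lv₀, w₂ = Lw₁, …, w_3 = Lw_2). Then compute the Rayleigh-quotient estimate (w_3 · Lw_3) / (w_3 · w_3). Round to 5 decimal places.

w1 = Lv₀ = (3·4 + 1·1; 4·4 + 5·1) = (13, 21)
w2 = Lw1 = (3·13 + 1·21; 4·13 + 5·21) = (60, 157)
w3 = Lw2 = (337, 1025)
Lw3 = (2036, 6473)
w3·Lw3 = 337·2036 + 1025·6473 = 7320957; w3·w3 = 337·337 + 1025·1025 = 1164194
λ ≈ 7320957/1164194 = 6.28843

6.28843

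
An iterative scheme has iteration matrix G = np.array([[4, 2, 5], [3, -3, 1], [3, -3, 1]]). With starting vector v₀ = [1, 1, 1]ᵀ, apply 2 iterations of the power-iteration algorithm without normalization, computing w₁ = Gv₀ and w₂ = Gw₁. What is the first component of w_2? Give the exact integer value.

51

w1 = Gv₀ = (4·1 + 2·1 + 5·1; 3·1 + (-3)·1 + 1·1; 3·1 + (-3)·1 + 1·1) = (11, 1, 1)
w2 = Gw1 = (4·11 + 2·1 + 5·1; 3·11 + (-3)·1 + 1·1; 3·11 + (-3)·1 + 1·1) = (51, 31, 31)
The requested component of w2 is 51.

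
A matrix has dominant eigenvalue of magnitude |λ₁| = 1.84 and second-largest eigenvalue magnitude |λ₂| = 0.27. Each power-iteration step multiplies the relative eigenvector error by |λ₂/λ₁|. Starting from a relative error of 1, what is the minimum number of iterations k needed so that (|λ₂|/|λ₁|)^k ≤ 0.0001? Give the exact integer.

5

|λ₂/λ₁| = 0.27/1.84 = 0.14674
Need k ≥ ln(0.0001) / ln(0.14674) = -9.2103 / -1.9191 ≈ 4.799
Smallest integer k satisfying the bound: 5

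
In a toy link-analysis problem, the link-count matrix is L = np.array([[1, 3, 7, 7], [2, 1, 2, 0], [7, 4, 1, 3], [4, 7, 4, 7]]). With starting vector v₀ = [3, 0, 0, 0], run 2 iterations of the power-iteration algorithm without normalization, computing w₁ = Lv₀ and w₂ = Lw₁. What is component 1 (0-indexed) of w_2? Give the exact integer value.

54

w1 = Lv₀ = (3, 6, 21, 12)
w2 = Lw1 = (252, 54, 102, 222)
The requested component of w2 is 54.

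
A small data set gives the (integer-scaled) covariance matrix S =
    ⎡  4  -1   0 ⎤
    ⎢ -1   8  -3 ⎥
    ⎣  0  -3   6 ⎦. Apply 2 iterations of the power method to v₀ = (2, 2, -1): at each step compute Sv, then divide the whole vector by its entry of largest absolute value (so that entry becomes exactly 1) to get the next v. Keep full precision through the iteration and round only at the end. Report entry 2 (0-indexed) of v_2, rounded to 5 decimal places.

Sv0 = (6.000000, 17.000000, -12.000000); divide by 17.000000 → v1 = (0.352941, 1.000000, -0.705882)
Sv1 = (0.411765, 9.764706, -7.235294); divide by 9.764706 → v2 = (0.042169, 1.000000, -0.740964)
Requested entry of v2: -123/166 = -0.74096

-0.74096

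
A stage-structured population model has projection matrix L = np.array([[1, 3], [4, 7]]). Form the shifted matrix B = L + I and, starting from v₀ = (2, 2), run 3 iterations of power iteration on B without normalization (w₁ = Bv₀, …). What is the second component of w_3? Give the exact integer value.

B = L + I has rows (2, 3); (4, 8)
w1 = Bv₀ = (10, 24)
w2 = Bw1 = (92, 232)
w3 = Bw2 = (880, 2224)
Requested component of w3: 2224

2224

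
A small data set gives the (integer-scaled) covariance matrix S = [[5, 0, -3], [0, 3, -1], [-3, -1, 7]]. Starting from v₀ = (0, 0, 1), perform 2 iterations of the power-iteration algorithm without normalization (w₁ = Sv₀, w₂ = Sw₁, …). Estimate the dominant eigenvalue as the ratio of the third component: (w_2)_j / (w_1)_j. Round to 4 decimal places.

w1 = Sv₀ = (5·0 + 0·0 + (-3)·1; 0·0 + 3·0 + (-1)·1; (-3)·0 + (-1)·0 + 7·1) = (-3, -1, 7)
w2 = Sw1 = (5·(-3) + 0·(-1) + (-3)·7; 0·(-3) + 3·(-1) + (-1)·7; (-3)·(-3) + (-1)·(-1) + 7·7) = (-36, -10, 59)
Ratio at component: 59 / 7 = 8.4286

λ ≈ 8.4286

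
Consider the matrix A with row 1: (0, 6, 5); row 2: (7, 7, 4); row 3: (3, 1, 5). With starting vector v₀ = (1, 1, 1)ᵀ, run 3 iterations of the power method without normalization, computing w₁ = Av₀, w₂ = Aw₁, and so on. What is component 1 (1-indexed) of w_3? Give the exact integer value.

1914

w1 = Av₀ = (0·1 + 6·1 + 5·1; 7·1 + 7·1 + 4·1; 3·1 + 1·1 + 5·1) = (11, 18, 9)
w2 = Aw1 = (0·11 + 6·18 + 5·9; 7·11 + 7·18 + 4·9; 3·11 + 1·18 + 5·9) = (153, 239, 96)
w3 = Aw2 = (1914, 3128, 1178)
The requested component of w3 is 1914.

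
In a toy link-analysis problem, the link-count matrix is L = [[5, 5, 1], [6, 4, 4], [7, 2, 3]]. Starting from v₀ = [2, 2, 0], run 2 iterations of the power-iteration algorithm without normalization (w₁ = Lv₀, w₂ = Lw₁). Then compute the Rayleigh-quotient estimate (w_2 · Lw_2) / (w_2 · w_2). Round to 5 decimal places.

12.14124

w1 = Lv₀ = (5·2 + 5·2 + 1·0; 6·2 + 4·2 + 4·0; 7·2 + 2·2 + 3·0) = (20, 20, 18)
w2 = Lw1 = (5·20 + 5·20 + 1·18; 6·20 + 4·20 + 4·18; 7·20 + 2·20 + 3·18) = (218, 272, 234)
Lw2 = (2684, 3332, 2772)
w2·Lw2 = 218·2684 + 272·3332 + 234·2772 = 2140064; w2·w2 = 218·218 + 272·272 + 234·234 = 176264
λ ≈ 2140064/176264 = 12.14124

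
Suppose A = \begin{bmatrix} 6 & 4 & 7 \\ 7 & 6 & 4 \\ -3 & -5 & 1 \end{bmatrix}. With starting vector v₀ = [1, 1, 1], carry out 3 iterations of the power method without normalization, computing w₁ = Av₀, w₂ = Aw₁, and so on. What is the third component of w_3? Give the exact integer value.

-1471

w1 = Av₀ = (17, 17, -7)
w2 = Aw1 = (121, 193, -143)
w3 = Aw2 = (497, 1433, -1471)
The requested component of w3 is -1471.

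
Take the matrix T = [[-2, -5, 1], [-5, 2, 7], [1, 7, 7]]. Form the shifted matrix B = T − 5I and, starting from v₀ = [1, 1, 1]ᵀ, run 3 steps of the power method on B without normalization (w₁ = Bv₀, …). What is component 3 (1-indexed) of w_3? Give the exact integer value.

B = T − 5I has rows (-7, -5, 1); (-5, -3, 7); (1, 7, 2)
w1 = Bv₀ = ((-7)·1 + (-5)·1 + 1·1; (-5)·1 + (-3)·1 + 7·1; 1·1 + 7·1 + 2·1) = (-11, -1, 10)
w2 = Bw1 = ((-7)·(-11) + (-5)·(-1) + 1·10; (-5)·(-11) + (-3)·(-1) + 7·10; 1·(-11) + 7·(-1) + 2·10) = (92, 128, 2)
w3 = Bw2 = (-1282, -830, 992)
Requested component of w3: 992

992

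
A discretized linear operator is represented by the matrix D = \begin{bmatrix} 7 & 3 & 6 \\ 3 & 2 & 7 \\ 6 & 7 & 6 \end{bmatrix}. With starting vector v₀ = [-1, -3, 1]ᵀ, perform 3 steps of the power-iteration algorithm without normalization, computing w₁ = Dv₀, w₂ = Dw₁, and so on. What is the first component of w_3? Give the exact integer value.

w1 = Dv₀ = (-10, -2, -21)
w2 = Dw1 = (-202, -181, -200)
w3 = Dw2 = (-3157, -2368, -3679)
The requested component of w3 is -3157.

-3157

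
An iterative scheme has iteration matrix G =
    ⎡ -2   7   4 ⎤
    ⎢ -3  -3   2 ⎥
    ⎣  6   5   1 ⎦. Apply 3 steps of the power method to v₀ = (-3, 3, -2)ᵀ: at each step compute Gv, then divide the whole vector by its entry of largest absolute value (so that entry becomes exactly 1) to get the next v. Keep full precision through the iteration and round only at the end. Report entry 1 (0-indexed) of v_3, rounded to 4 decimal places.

Gv0 = (19.00000, -4.00000, -5.00000); divide by 19.00000 → v1 = (1.00000, -0.21053, -0.26316)
Gv1 = (-4.52632, -2.89474, 4.68421); divide by 4.68421 → v2 = (-0.96629, -0.61798, 1.00000)
Gv2 = (1.60674, 6.75281, -7.88764); divide by -7.88764 → v3 = (-0.20370, -0.85613, 1.00000)
Requested entry of v3: 601/-702 = -0.8561

-0.8561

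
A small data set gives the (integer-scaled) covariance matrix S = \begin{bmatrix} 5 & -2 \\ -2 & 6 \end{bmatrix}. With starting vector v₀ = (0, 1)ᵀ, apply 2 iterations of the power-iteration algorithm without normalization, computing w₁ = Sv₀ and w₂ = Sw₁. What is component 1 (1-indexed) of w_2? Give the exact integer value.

-22

w1 = Sv₀ = (5·0 + (-2)·1; (-2)·0 + 6·1) = (-2, 6)
w2 = Sw1 = (5·(-2) + (-2)·6; (-2)·(-2) + 6·6) = (-22, 40)
The requested component of w2 is -22.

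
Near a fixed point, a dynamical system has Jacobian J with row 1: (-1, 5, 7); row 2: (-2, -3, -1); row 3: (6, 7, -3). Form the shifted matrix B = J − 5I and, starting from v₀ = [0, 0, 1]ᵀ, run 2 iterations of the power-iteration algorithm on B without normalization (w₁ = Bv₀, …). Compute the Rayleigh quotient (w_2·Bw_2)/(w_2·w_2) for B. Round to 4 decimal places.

μ ≈ -13.4263

B = J − 5I has rows (-6, 5, 7); (-2, -8, -1); (6, 7, -8)
w1 = Bv₀ = ((-6)·0 + 5·0 + 7·1; (-2)·0 + (-8)·0 + (-1)·1; 6·0 + 7·0 + (-8)·1) = (7, -1, -8)
w2 = Bw1 = ((-6)·7 + 5·(-1) + 7·(-8); (-2)·7 + (-8)·(-1) + (-1)·(-8); 6·7 + 7·(-1) + (-8)·(-8)) = (-103, 2, 99)
Bw2 = (1321, 91, -1396)
w2·Bw2 = -274085; w2·w2 = 20414; μ ≈ -274085/20414 = -13.4263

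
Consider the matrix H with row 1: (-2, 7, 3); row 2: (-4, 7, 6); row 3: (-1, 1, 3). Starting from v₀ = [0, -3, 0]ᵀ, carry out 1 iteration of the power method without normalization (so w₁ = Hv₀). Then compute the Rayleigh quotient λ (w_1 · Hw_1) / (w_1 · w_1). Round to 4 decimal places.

w1 = Hv₀ = (-21, -21, -3)
Hw1 = (-114, -81, -9)
w1·Hw1 = (-21)·(-114) + (-21)·(-81) + (-3)·(-9) = 4122; w1·w1 = (-21)·(-21) + (-21)·(-21) + (-3)·(-3) = 891
λ ≈ 4122/891 = 4.6263

λ ≈ 4.6263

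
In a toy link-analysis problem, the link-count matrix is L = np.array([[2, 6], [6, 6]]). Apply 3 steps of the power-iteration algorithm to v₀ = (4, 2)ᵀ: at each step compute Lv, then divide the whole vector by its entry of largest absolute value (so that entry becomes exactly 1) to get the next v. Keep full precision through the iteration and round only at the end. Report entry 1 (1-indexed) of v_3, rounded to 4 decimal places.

0.7117

Lv0 = (20.00000, 36.00000); divide by 36.00000 → v1 = (0.55556, 1.00000)
Lv1 = (7.11111, 9.33333); divide by 9.33333 → v2 = (0.76190, 1.00000)
Lv2 = (7.52381, 10.57143); divide by 10.57143 → v3 = (0.71171, 1.00000)
Requested entry of v3: 2528/3552 = 0.7117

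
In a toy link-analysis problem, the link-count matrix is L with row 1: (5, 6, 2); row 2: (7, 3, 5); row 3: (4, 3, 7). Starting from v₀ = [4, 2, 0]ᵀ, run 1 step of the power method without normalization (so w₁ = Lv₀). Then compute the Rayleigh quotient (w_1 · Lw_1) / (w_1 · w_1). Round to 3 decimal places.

w1 = Lv₀ = (32, 34, 22)
Lw1 = (408, 436, 384)
w1·Lw1 = 32·408 + 34·436 + 22·384 = 36328; w1·w1 = 32·32 + 34·34 + 22·22 = 2664
λ ≈ 36328/2664 = 13.637

13.637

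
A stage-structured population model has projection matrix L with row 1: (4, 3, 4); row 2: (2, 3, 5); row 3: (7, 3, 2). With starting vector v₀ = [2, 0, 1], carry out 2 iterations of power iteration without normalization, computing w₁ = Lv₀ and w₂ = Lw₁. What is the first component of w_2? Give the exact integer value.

139

w1 = Lv₀ = (4·2 + 3·0 + 4·1; 2·2 + 3·0 + 5·1; 7·2 + 3·0 + 2·1) = (12, 9, 16)
w2 = Lw1 = (4·12 + 3·9 + 4·16; 2·12 + 3·9 + 5·16; 7·12 + 3·9 + 2·16) = (139, 131, 143)
The requested component of w2 is 139.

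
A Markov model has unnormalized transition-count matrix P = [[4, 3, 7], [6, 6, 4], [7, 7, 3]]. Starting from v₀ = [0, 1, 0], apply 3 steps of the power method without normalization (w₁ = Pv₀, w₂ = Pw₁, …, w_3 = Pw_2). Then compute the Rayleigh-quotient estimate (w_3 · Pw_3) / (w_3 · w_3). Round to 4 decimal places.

15.5699

w1 = Pv₀ = (4·0 + 3·1 + 7·0; 6·0 + 6·1 + 4·0; 7·0 + 7·1 + 3·0) = (3, 6, 7)
w2 = Pw1 = (4·3 + 3·6 + 7·7; 6·3 + 6·6 + 4·7; 7·3 + 7·6 + 3·7) = (79, 82, 84)
w3 = Pw2 = (1150, 1302, 1379)
Pw3 = (18159, 20228, 21301)
w3·Pw3 = 1150·18159 + 1302·20228 + 1379·21301 = 76593785; w3·w3 = 1150·1150 + 1302·1302 + 1379·1379 = 4919345
λ ≈ 76593785/4919345 = 15.5699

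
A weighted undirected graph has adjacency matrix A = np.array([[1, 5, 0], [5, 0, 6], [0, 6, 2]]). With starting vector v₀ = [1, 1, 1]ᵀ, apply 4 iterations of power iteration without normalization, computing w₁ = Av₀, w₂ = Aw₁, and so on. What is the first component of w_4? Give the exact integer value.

4436

w1 = Av₀ = (1·1 + 5·1 + 0·1; 5·1 + 0·1 + 6·1; 0·1 + 6·1 + 2·1) = (6, 11, 8)
w2 = Aw1 = (1·6 + 5·11 + 0·8; 5·6 + 0·11 + 6·8; 0·6 + 6·11 + 2·8) = (61, 78, 82)
w3 = Aw2 = (451, 797, 632)
w4 = Aw3 = (4436, 6047, 6046)
The requested component of w4 is 4436.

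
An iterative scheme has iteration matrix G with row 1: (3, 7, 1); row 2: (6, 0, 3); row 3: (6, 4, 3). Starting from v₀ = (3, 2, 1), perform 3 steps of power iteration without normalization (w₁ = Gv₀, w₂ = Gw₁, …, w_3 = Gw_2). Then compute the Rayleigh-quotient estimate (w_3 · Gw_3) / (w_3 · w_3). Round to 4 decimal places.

w1 = Gv₀ = (24, 21, 29)
w2 = Gw1 = (248, 231, 315)
w3 = Gw2 = (2676, 2433, 3357)
Gw3 = (28416, 26127, 35859)
w3·Gw3 = 2676·28416 + 2433·26127 + 3357·35859 = 259986870; w3·w3 = 2676·2676 + 2433·2433 + 3357·3357 = 24349914
λ ≈ 259986870/24349914 = 10.6771

λ ≈ 10.6771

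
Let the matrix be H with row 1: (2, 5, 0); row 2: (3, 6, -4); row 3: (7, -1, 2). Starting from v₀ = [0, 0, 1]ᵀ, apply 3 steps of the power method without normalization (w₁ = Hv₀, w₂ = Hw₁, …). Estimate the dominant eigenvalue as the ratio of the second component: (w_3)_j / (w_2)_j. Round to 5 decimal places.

w1 = Hv₀ = (0, -4, 2)
w2 = Hw1 = (-20, -32, 8)
w3 = Hw2 = (-200, -284, -92)
Ratio at component: -284 / -32 = 8.87500

8.87500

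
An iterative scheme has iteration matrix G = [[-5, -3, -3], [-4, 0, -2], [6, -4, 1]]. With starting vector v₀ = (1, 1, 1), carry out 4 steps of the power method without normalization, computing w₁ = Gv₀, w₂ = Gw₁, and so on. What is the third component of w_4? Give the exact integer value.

-997

w1 = Gv₀ = ((-5)·1 + (-3)·1 + (-3)·1; (-4)·1 + 0·1 + (-2)·1; 6·1 + (-4)·1 + 1·1) = (-11, -6, 3)
w2 = Gw1 = ((-5)·(-11) + (-3)·(-6) + (-3)·3; (-4)·(-11) + 0·(-6) + (-2)·3; 6·(-11) + (-4)·(-6) + 1·3) = (64, 38, -39)
w3 = Gw2 = (-317, -178, 193)
w4 = Gw3 = (1540, 882, -997)
The requested component of w4 is -997.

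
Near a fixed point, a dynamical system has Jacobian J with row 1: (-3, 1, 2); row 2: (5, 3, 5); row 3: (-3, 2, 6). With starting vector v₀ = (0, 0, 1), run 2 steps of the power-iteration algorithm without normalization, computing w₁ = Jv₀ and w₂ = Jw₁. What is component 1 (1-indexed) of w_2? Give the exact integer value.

11

w1 = Jv₀ = ((-3)·0 + 1·0 + 2·1; 5·0 + 3·0 + 5·1; (-3)·0 + 2·0 + 6·1) = (2, 5, 6)
w2 = Jw1 = ((-3)·2 + 1·5 + 2·6; 5·2 + 3·5 + 5·6; (-3)·2 + 2·5 + 6·6) = (11, 55, 40)
The requested component of w2 is 11.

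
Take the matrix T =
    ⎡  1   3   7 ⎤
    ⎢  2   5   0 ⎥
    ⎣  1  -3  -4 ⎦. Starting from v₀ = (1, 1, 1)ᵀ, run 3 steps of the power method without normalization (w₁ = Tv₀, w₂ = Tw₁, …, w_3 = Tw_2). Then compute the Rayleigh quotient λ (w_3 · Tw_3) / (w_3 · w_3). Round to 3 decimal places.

1.210

w1 = Tv₀ = (1·1 + 3·1 + 7·1; 2·1 + 5·1 + 0·1; 1·1 + (-3)·1 + (-4)·1) = (11, 7, -6)
w2 = Tw1 = (1·11 + 3·7 + 7·(-6); 2·11 + 5·7 + 0·(-6); 1·11 + (-3)·7 + (-4)·(-6)) = (-10, 57, 14)
w3 = Tw2 = (259, 265, -237)
Tw3 = (-605, 1843, 412)
w3·Tw3 = 259·(-605) + 265·1843 + (-237)·412 = 234056; w3·w3 = 259·259 + 265·265 + (-237)·(-237) = 193475
λ ≈ 234056/193475 = 1.210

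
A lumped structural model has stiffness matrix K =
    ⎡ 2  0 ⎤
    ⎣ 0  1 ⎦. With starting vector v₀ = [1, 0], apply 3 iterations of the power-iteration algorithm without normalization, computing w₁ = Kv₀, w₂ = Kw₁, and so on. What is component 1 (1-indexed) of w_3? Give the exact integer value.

8

w1 = Kv₀ = (2, 0)
w2 = Kw1 = (4, 0)
w3 = Kw2 = (8, 0)
The requested component of w3 is 8.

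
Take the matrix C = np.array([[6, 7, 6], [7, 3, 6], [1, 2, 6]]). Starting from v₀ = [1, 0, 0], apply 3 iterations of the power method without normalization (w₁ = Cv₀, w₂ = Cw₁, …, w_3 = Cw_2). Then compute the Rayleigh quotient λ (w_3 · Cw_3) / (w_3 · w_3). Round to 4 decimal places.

w1 = Cv₀ = (6, 7, 1)
w2 = Cw1 = (91, 69, 26)
w3 = Cw2 = (1185, 1000, 385)
Cw3 = (16420, 13605, 5495)
w3·Cw3 = 1185·16420 + 1000·13605 + 385·5495 = 35178275; w3·w3 = 1185·1185 + 1000·1000 + 385·385 = 2552450
λ ≈ 35178275/2552450 = 13.7822

13.7822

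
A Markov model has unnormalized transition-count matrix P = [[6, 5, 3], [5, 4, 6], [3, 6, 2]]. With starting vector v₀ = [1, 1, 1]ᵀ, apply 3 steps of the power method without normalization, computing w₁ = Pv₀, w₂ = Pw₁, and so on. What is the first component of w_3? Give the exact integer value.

w1 = Pv₀ = (6·1 + 5·1 + 3·1; 5·1 + 4·1 + 6·1; 3·1 + 6·1 + 2·1) = (14, 15, 11)
w2 = Pw1 = (6·14 + 5·15 + 3·11; 5·14 + 4·15 + 6·11; 3·14 + 6·15 + 2·11) = (192, 196, 154)
w3 = Pw2 = (2594, 2668, 2060)
The requested component of w3 is 2594.

2594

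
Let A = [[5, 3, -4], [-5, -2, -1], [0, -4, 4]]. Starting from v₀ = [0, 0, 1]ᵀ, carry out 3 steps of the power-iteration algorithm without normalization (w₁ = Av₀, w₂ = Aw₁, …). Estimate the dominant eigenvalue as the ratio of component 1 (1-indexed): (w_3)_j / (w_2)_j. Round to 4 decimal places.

λ ≈ 5.6667

w1 = Av₀ = (5·0 + 3·0 + (-4)·1; (-5)·0 + (-2)·0 + (-1)·1; 0·0 + (-4)·0 + 4·1) = (-4, -1, 4)
w2 = Aw1 = (5·(-4) + 3·(-1) + (-4)·4; (-5)·(-4) + (-2)·(-1) + (-1)·4; 0·(-4) + (-4)·(-1) + 4·4) = (-39, 18, 20)
w3 = Aw2 = (-221, 139, 8)
Ratio at component: -221 / -39 = 5.6667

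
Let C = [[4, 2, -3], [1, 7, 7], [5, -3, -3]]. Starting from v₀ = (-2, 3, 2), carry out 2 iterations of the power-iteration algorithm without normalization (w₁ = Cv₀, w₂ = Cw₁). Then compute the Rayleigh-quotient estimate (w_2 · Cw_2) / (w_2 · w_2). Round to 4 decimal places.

2.2329

w1 = Cv₀ = (-8, 33, -25)
w2 = Cw1 = (109, 48, -64)
Cw2 = (724, -3, 593)
w2·Cw2 = 109·724 + 48·(-3) + (-64)·593 = 40820; w2·w2 = 109·109 + 48·48 + (-64)·(-64) = 18281
λ ≈ 40820/18281 = 2.2329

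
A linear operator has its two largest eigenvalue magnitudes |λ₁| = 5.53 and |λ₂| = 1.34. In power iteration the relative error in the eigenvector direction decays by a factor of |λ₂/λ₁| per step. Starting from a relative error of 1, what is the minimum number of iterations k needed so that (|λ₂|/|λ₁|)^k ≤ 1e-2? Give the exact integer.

4

|λ₂/λ₁| = 1.34/5.53 = 0.24231
Need k ≥ ln(1e-2) / ln(0.24231) = -4.6052 / -1.4175 ≈ 3.249
Smallest integer k satisfying the bound: 4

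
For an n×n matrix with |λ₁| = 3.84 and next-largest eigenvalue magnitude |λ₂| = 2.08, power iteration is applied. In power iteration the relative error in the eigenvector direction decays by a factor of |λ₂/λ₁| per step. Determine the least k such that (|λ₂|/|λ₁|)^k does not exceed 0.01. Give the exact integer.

8

|λ₂/λ₁| = 2.08/3.84 = 0.54167
Need k ≥ ln(0.01) / ln(0.54167) = -4.6052 / -0.6131 ≈ 7.511
Smallest integer k satisfying the bound: 8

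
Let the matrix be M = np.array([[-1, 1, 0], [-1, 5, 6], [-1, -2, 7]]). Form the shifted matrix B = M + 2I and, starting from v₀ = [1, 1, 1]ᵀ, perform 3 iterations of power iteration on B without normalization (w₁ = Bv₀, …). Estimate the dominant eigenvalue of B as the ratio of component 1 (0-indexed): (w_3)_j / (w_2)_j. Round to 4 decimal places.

μ ≈ 8.3051

B = M + 2I has rows (1, 1, 0); (-1, 7, 6); (-1, -2, 9)
w1 = Bv₀ = (1·1 + 1·1 + 0·1; (-1)·1 + 7·1 + 6·1; (-1)·1 + (-2)·1 + 9·1) = (2, 12, 6)
w2 = Bw1 = (1·2 + 1·12 + 0·6; (-1)·2 + 7·12 + 6·6; (-1)·2 + (-2)·12 + 9·6) = (14, 118, 28)
w3 = Bw2 = (132, 980, 2)
Ratio: 980/118 = 8.3051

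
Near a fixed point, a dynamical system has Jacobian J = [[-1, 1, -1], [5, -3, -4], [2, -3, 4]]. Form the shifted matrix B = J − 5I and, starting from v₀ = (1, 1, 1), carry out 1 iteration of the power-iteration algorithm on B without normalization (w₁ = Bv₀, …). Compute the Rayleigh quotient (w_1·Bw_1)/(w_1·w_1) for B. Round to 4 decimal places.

μ ≈ -5.0112

B = J − 5I has rows (-6, 1, -1); (5, -8, -4); (2, -3, -1)
w1 = Bv₀ = ((-6)·1 + 1·1 + (-1)·1; 5·1 + (-8)·1 + (-4)·1; 2·1 + (-3)·1 + (-1)·1) = (-6, -7, -2)
Bw1 = (31, 34, 11)
w1·Bw1 = -446; w1·w1 = 89; μ ≈ -446/89 = -5.0112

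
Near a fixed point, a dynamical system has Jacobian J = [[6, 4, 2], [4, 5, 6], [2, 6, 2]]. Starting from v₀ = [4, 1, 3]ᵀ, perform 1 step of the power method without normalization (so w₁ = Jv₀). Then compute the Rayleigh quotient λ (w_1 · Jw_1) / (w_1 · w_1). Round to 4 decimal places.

w1 = Jv₀ = (6·4 + 4·1 + 2·3; 4·4 + 5·1 + 6·3; 2·4 + 6·1 + 2·3) = (34, 39, 20)
Jw1 = (400, 451, 342)
w1·Jw1 = 34·400 + 39·451 + 20·342 = 38029; w1·w1 = 34·34 + 39·39 + 20·20 = 3077
λ ≈ 38029/3077 = 12.3591

12.3591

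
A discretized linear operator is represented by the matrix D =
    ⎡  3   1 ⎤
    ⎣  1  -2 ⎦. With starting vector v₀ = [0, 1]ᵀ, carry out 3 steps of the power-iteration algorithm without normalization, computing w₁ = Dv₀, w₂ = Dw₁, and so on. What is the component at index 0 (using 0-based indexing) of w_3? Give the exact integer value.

w1 = Dv₀ = (3·0 + 1·1; 1·0 + (-2)·1) = (1, -2)
w2 = Dw1 = (3·1 + 1·(-2); 1·1 + (-2)·(-2)) = (1, 5)
w3 = Dw2 = (8, -9)
The requested component of w3 is 8.

8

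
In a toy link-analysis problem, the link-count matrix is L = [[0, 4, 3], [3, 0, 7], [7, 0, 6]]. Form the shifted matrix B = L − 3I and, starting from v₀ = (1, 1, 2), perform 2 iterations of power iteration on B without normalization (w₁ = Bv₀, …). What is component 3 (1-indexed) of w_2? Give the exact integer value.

88

B = L − 3I has rows (-3, 4, 3); (3, -3, 7); (7, 0, 3)
w1 = Bv₀ = ((-3)·1 + 4·1 + 3·2; 3·1 + (-3)·1 + 7·2; 7·1 + 0·1 + 3·2) = (7, 14, 13)
w2 = Bw1 = ((-3)·7 + 4·14 + 3·13; 3·7 + (-3)·14 + 7·13; 7·7 + 0·14 + 3·13) = (74, 70, 88)
Requested component of w2: 88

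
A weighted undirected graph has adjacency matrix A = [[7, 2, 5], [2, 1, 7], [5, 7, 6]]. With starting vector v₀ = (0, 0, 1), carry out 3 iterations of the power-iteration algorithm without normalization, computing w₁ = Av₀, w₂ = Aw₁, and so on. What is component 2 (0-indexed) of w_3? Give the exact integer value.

1468

w1 = Av₀ = (5, 7, 6)
w2 = Aw1 = (79, 59, 110)
w3 = Aw2 = (1221, 987, 1468)
The requested component of w3 is 1468.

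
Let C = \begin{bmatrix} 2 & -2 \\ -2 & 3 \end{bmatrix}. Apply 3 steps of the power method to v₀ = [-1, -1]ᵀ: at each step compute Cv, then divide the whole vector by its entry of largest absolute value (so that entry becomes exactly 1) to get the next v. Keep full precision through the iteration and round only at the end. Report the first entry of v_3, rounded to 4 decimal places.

Cv0 = (0.00000, -1.00000); divide by -1.00000 → v1 = (0.00000, 1.00000)
Cv1 = (-2.00000, 3.00000); divide by 3.00000 → v2 = (-0.66667, 1.00000)
Cv2 = (-3.33333, 4.33333); divide by 4.33333 → v3 = (-0.76923, 1.00000)
Requested entry of v3: 10/-13 = -0.7692

-0.7692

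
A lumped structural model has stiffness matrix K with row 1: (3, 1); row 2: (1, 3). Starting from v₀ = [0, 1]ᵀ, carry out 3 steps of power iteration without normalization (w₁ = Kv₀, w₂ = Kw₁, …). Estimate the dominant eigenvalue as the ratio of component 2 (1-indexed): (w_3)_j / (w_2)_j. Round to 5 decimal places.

w1 = Kv₀ = (3·0 + 1·1; 1·0 + 3·1) = (1, 3)
w2 = Kw1 = (3·1 + 1·3; 1·1 + 3·3) = (6, 10)
w3 = Kw2 = (28, 36)
Ratio at component: 36 / 10 = 3.60000

λ ≈ 3.60000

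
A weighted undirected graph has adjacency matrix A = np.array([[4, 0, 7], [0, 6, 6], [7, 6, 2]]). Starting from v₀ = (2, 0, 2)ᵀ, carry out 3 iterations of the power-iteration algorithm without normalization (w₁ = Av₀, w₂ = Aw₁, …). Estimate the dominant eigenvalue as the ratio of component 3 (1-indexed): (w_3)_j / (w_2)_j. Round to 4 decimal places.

w1 = Av₀ = (4·2 + 0·0 + 7·2; 0·2 + 6·0 + 6·2; 7·2 + 6·0 + 2·2) = (22, 12, 18)
w2 = Aw1 = (4·22 + 0·12 + 7·18; 0·22 + 6·12 + 6·18; 7·22 + 6·12 + 2·18) = (214, 180, 262)
w3 = Aw2 = (2690, 2652, 3102)
Ratio at component: 3102 / 262 = 11.8397

11.8397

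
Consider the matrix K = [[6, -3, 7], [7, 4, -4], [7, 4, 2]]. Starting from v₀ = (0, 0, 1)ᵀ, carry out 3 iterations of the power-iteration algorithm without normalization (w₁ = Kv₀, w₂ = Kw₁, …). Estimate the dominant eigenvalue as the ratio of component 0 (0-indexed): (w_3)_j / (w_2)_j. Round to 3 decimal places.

w1 = Kv₀ = (7, -4, 2)
w2 = Kw1 = (68, 25, 37)
w3 = Kw2 = (592, 428, 650)
Ratio at component: 592 / 68 = 8.706

8.706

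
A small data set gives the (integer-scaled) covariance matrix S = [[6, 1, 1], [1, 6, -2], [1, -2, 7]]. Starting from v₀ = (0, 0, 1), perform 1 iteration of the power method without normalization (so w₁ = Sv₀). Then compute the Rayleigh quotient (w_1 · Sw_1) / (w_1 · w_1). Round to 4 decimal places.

8.1296

w1 = Sv₀ = (6·0 + 1·0 + 1·1; 1·0 + 6·0 + (-2)·1; 1·0 + (-2)·0 + 7·1) = (1, -2, 7)
Sw1 = (11, -25, 54)
w1·Sw1 = 1·11 + (-2)·(-25) + 7·54 = 439; w1·w1 = 1·1 + (-2)·(-2) + 7·7 = 54
λ ≈ 439/54 = 8.1296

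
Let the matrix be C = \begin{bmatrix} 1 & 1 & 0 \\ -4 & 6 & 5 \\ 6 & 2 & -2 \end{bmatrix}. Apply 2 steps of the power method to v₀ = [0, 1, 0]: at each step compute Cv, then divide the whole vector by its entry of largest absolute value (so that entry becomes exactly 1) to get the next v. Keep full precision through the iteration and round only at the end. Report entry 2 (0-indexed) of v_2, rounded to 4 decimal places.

0.3333

Cv0 = (1.00000, 6.00000, 2.00000); divide by 6.00000 → v1 = (0.16667, 1.00000, 0.33333)
Cv1 = (1.16667, 7.00000, 2.33333); divide by 7.00000 → v2 = (0.16667, 1.00000, 0.33333)
Requested entry of v2: 14/42 = 0.3333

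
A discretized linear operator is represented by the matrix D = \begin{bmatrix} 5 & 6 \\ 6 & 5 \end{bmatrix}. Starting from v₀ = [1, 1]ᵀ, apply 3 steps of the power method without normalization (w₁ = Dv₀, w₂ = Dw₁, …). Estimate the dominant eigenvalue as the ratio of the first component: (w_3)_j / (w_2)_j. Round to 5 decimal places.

w1 = Dv₀ = (11, 11)
w2 = Dw1 = (121, 121)
w3 = Dw2 = (1331, 1331)
Ratio at component: 1331 / 121 = 11.00000

λ ≈ 11.00000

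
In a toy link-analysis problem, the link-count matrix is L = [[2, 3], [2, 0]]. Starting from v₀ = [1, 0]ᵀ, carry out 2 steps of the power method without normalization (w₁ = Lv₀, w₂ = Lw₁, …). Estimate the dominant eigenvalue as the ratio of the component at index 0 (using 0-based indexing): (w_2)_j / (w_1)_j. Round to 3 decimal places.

λ ≈ 5.000

w1 = Lv₀ = (2, 2)
w2 = Lw1 = (10, 4)
Ratio at component: 10 / 2 = 5.000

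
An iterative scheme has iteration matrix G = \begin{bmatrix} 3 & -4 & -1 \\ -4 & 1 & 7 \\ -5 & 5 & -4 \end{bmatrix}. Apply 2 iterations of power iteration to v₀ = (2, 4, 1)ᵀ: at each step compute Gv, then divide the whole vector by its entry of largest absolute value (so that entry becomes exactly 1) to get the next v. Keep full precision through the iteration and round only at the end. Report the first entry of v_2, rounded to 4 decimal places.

-0.5730

Gv0 = (-11.00000, 3.00000, 6.00000); divide by -11.00000 → v1 = (1.00000, -0.27273, -0.54545)
Gv1 = (4.63636, -8.09091, -4.18182); divide by -8.09091 → v2 = (-0.57303, 1.00000, 0.51685)
Requested entry of v2: -51/89 = -0.5730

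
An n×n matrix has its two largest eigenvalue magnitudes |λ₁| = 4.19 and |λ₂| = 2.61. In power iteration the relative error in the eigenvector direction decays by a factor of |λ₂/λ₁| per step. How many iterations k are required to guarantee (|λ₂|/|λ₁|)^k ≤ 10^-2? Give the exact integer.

|λ₂/λ₁| = 2.61/4.19 = 0.62291
Need k ≥ ln(10^-2) / ln(0.62291) = -4.6052 / -0.4734 ≈ 9.729
Smallest integer k satisfying the bound: 10

10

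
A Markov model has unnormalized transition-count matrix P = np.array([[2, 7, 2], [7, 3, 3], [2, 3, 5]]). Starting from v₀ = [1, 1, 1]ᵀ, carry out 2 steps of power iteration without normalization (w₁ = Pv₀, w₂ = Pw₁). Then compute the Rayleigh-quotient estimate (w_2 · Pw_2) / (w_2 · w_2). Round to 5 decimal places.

λ ≈ 11.47705

w1 = Pv₀ = (11, 13, 10)
w2 = Pw1 = (133, 146, 111)
Pw2 = (1510, 1702, 1259)
w2·Pw2 = 133·1510 + 146·1702 + 111·1259 = 589071; w2·w2 = 133·133 + 146·146 + 111·111 = 51326
λ ≈ 589071/51326 = 11.47705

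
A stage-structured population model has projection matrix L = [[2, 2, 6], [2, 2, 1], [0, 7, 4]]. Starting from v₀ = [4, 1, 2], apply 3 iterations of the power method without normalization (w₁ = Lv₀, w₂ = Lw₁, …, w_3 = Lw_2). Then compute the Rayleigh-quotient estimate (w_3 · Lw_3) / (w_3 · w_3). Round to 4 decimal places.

w1 = Lv₀ = (22, 12, 15)
w2 = Lw1 = (158, 83, 144)
w3 = Lw2 = (1346, 626, 1157)
Lw3 = (10886, 5101, 9010)
w3·Lw3 = 1346·10886 + 626·5101 + 1157·9010 = 28270352; w3·w3 = 1346·1346 + 626·626 + 1157·1157 = 3542241
λ ≈ 28270352/3542241 = 7.9809

7.9809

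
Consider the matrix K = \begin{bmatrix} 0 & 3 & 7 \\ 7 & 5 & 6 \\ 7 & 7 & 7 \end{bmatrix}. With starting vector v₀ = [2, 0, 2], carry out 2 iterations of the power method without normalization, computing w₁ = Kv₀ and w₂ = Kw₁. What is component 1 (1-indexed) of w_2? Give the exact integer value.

274

w1 = Kv₀ = (0·2 + 3·0 + 7·2; 7·2 + 5·0 + 6·2; 7·2 + 7·0 + 7·2) = (14, 26, 28)
w2 = Kw1 = (0·14 + 3·26 + 7·28; 7·14 + 5·26 + 6·28; 7·14 + 7·26 + 7·28) = (274, 396, 476)
The requested component of w2 is 274.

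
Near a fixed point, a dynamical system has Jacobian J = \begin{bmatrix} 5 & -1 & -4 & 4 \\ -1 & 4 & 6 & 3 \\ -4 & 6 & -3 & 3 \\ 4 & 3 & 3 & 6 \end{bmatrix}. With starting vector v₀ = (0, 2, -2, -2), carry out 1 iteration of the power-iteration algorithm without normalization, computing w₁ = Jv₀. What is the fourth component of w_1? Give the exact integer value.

w1 = Jv₀ = (-2, -10, 12, -12)
The requested component of w1 is -12.

-12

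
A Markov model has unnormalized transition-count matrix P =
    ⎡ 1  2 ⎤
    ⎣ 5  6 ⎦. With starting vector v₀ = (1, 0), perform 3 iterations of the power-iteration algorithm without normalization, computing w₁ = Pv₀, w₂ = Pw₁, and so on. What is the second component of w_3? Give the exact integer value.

w1 = Pv₀ = (1, 5)
w2 = Pw1 = (11, 35)
w3 = Pw2 = (81, 265)
The requested component of w3 is 265.

265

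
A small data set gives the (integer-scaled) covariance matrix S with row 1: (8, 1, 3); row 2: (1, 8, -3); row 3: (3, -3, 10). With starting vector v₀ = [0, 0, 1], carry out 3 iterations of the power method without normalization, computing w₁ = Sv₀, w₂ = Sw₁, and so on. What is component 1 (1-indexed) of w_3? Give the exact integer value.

711

w1 = Sv₀ = (8·0 + 1·0 + 3·1; 1·0 + 8·0 + (-3)·1; 3·0 + (-3)·0 + 10·1) = (3, -3, 10)
w2 = Sw1 = (8·3 + 1·(-3) + 3·10; 1·3 + 8·(-3) + (-3)·10; 3·3 + (-3)·(-3) + 10·10) = (51, -51, 118)
w3 = Sw2 = (711, -711, 1486)
The requested component of w3 is 711.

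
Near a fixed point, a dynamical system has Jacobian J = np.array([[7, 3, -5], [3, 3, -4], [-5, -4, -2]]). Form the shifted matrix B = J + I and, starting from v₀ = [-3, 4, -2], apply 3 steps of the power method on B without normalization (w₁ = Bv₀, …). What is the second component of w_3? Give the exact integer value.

B = J + I has rows (8, 3, -5); (3, 4, -4); (-5, -4, -1)
w1 = Bv₀ = (-2, 15, 1)
w2 = Bw1 = (24, 50, -51)
w3 = Bw2 = (597, 476, -269)
Requested component of w3: 476

476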